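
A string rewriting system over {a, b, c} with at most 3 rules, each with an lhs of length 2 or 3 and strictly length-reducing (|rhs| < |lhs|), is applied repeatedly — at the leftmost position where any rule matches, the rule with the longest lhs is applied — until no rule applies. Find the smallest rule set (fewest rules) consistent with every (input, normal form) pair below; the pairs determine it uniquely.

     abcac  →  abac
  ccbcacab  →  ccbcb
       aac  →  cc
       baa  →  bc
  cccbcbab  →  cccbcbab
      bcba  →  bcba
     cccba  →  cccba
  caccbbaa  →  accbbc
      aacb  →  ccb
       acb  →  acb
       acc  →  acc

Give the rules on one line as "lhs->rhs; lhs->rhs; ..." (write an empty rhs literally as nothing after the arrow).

  | abcac => abac
  | ccbcacab => ccbacab => ccbaab => ccbcb
  | aac => cc
  | baa => bc

aa->c; ca->a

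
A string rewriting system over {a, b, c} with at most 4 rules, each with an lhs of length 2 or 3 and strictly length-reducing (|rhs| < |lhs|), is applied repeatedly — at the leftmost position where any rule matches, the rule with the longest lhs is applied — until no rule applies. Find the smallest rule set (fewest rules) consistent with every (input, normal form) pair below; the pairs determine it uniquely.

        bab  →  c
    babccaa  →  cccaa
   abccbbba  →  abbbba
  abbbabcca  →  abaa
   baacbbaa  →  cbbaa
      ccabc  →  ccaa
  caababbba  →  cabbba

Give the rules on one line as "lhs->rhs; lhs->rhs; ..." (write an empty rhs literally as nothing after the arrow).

  | bab => c
  | babccaa => cccaa
  | abccbbba => aacbbba => abbbba
  | abbbabcca => abbccca => abacca => abbca => abaa

ac->b; bab->c; bc->a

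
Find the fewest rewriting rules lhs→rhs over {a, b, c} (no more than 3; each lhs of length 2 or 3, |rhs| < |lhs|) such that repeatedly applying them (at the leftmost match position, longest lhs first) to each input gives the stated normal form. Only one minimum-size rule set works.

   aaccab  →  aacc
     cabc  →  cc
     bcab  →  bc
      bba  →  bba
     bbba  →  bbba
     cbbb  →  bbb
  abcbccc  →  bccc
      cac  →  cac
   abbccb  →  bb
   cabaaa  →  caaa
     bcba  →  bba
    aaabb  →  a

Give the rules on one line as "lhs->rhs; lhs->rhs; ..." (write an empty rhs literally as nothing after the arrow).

  | aaccab => aacc
  | cabc => cc
  | bcab => bc
  | bba

ab->; cb->b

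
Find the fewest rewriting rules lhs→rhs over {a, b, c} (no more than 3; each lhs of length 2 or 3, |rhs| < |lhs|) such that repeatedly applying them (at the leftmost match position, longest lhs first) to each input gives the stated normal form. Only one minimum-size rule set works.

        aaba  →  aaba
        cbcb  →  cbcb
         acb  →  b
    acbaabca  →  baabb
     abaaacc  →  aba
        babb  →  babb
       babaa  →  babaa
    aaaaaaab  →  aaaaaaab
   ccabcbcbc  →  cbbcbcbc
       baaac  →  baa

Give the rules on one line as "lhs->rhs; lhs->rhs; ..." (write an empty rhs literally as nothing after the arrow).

  | aaba
  | cbcb
  | acb => b
  | acbaabca => baabca => baabb

ac->; ca->b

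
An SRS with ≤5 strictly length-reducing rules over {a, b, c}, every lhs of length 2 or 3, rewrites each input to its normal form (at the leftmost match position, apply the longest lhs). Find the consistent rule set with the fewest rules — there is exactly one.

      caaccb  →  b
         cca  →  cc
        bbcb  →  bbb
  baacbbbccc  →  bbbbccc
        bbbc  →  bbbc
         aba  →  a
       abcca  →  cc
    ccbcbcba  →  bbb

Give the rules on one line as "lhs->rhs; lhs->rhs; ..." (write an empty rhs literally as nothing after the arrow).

  | caaccb => caccb => cccb => ccb => cb => b
  | cca => cc
  | bbcb => bbb
  | baacbbbccc => bacbbbccc => bcbbbccc => bbbbccc

ab->; ba->b; ca->c; cb->b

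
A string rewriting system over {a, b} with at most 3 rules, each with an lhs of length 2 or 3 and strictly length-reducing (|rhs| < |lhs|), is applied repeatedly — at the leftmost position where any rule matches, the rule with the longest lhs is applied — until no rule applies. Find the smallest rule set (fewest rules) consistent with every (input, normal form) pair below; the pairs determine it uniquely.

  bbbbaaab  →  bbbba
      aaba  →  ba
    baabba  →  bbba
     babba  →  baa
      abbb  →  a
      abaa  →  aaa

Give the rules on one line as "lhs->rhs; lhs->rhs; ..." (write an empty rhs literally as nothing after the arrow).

aab->b; ab->a

  | bbbbaaab => bbbbab => bbbba
  | aaba => ba
  | baabba => bbba
  | babba => baba => baa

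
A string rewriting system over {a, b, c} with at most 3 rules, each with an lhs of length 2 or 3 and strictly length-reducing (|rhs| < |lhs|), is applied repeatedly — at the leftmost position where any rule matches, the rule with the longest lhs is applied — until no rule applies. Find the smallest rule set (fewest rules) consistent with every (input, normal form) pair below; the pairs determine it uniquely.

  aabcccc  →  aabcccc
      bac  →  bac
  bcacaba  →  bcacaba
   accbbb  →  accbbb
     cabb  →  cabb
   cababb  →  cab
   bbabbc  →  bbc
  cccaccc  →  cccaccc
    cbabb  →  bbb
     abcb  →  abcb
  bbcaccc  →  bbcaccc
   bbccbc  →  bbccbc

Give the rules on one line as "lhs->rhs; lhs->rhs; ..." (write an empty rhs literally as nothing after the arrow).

bab->; cba->b

  | aabcccc
  | bac
  | bcacaba
  | accbbb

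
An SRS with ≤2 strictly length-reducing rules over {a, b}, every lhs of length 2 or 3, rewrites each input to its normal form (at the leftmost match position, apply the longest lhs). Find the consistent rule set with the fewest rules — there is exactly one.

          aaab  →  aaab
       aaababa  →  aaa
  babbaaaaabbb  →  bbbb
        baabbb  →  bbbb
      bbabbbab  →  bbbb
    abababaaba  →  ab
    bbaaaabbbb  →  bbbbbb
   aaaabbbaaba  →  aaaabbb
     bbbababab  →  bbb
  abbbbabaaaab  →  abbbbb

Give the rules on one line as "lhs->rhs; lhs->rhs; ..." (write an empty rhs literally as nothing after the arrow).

  | aaab
  | aaababa => aaaba => aaa
  | babbaaaaabbb => bbaaaaabbb => bbaaabbb => bbabbb => bbbb
  | baabbb => bbbb

ba->; baa->b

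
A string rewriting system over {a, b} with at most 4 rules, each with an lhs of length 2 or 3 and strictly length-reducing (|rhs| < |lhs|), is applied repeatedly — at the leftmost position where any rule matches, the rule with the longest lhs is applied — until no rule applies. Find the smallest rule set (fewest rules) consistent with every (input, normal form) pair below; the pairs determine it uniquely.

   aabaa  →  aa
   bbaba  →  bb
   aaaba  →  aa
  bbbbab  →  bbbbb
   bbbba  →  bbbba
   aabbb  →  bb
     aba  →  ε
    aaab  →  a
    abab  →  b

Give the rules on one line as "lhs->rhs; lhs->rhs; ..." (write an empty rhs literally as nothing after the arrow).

  | aabaa => aa
  | bbaba => bb
  | aaaba => aa
  | bbbbab => bbbbb

aab->; ab->b; aba->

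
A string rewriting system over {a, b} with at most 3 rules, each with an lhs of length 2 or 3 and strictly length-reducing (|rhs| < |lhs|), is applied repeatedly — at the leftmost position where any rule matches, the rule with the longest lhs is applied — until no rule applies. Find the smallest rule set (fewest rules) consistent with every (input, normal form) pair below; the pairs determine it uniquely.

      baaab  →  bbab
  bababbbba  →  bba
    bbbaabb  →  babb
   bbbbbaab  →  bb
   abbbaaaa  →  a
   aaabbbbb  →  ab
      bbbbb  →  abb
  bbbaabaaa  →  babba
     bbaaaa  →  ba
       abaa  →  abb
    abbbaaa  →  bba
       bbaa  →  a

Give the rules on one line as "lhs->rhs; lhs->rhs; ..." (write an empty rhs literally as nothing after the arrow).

aa->b; bbb->a

  | baaab => bbab
  | bababbbba => babaaba => babbba => baaa => bba
  | bbbaabb => aaabb => babb
  | bbbbbaab => abbaab => abbbb => aab => bb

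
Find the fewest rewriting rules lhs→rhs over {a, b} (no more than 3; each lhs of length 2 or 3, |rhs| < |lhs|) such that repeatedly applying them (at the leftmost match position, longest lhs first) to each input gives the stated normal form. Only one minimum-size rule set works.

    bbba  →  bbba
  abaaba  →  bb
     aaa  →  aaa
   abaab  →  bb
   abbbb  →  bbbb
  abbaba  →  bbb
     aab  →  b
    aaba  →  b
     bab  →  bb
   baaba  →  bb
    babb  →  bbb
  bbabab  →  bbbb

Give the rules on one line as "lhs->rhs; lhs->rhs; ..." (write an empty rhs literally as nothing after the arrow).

ab->b; aba->b

  | bbba
  | abaaba => baba => bb
  | aaa
  | abaab => bab => bb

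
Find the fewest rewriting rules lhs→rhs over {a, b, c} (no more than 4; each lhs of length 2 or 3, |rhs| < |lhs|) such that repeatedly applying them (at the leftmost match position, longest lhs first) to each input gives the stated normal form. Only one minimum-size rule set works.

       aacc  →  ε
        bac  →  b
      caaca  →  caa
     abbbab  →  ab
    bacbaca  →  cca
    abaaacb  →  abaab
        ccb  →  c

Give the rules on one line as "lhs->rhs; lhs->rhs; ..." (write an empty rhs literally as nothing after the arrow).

ac->; bba->c; cb->

  | aacc => ac => ε
  | bac => b
  | caaca => caa
  | abbbab => abcb => ab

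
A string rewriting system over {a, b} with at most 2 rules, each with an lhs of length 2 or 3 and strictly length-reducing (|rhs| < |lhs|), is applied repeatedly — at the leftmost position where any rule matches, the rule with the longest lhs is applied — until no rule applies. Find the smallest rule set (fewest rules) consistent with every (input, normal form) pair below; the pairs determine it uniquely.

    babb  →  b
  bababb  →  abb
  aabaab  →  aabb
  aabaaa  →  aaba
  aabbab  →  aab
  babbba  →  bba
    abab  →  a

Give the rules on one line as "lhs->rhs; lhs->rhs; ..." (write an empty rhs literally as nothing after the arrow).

  | babb => b
  | bababb => abb
  | aabaab => aabb
  | aabaaa => aaba

baa->b; bab->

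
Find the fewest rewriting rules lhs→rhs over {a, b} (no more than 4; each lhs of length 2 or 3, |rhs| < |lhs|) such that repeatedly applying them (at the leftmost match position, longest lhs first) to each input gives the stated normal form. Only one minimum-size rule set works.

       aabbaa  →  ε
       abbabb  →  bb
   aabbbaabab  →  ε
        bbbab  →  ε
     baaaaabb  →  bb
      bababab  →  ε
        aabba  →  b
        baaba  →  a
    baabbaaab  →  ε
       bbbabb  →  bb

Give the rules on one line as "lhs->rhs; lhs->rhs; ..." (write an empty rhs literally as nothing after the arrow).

  | aabbaa => abbaa => bbaa => ba => ε
  | abbabb => bbabb => babb => abb => bb
  | aabbbaabab => abbbaabab => bbbaabab => bbabab => babab => abab => ab => ε
  | bbbab => bbab => bab => ab => ε

ab->; abb->bb; ba->; bab->ab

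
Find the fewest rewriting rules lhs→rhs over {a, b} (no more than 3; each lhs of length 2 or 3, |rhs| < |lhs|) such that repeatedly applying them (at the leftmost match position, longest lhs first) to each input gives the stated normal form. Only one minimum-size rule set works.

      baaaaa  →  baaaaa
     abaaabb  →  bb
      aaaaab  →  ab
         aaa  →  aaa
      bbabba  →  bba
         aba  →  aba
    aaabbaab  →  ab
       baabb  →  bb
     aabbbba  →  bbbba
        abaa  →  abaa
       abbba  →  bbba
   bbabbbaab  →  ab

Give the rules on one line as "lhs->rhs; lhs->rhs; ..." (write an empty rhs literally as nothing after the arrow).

aab->ab; abb->bb; bab->ab

  | baaaaa
  | abaaabb => abaabb => ababb => aabb => abb => bb
  | aaaaab => aaaab => aaab => aab => ab
  | aaa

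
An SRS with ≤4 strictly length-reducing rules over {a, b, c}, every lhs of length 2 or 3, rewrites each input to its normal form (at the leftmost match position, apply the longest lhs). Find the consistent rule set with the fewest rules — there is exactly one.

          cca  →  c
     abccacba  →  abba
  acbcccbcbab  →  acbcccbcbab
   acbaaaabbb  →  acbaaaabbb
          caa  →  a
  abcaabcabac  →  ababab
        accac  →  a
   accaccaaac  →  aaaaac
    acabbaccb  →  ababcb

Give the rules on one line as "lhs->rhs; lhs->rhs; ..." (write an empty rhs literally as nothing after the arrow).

  | cca => c
  | abccacba => abcaba => abba
  | acbcccbcbab
  | acbaaaabbb

bac->ab; ca->; cac->a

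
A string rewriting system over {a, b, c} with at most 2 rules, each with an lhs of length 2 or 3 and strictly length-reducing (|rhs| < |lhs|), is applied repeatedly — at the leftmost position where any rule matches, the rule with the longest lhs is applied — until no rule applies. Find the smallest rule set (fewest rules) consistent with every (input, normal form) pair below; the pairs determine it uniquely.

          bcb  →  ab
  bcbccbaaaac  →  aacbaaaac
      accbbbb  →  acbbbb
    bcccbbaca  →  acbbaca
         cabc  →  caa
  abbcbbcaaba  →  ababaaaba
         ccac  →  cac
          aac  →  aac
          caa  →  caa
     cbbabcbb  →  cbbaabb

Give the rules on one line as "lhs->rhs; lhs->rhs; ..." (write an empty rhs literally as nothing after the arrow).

  | bcb => ab
  | bcbccbaaaac => abccbaaaac => aacbaaaac
  | accbbbb => acbbbb
  | bcccbbaca => accbbaca => acbbaca

bc->a; cc->c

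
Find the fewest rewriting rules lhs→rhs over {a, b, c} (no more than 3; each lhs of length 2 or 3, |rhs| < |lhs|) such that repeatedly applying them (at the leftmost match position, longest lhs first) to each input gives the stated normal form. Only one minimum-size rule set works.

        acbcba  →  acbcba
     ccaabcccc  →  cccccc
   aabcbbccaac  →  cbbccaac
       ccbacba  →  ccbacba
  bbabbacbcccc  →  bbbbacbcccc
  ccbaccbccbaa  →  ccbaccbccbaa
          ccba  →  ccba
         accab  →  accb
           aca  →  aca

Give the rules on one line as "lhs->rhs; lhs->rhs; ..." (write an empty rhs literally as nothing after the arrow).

aab->; ab->b

  | acbcba
  | ccaabcccc => cccccc
  | aabcbbccaac => cbbccaac
  | ccbacba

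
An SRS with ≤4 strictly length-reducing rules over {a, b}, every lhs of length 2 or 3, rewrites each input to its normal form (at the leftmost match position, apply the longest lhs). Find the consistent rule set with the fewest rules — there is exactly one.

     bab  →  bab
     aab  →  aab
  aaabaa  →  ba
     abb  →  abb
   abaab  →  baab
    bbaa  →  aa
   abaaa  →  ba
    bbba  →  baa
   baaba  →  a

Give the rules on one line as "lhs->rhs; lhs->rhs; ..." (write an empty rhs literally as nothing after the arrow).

aaa->bb; aba->ba; bba->a; bbb->ba

  | bab
  | aab
  | aaabaa => bbbaa => baaa => bbb => ba
  | abb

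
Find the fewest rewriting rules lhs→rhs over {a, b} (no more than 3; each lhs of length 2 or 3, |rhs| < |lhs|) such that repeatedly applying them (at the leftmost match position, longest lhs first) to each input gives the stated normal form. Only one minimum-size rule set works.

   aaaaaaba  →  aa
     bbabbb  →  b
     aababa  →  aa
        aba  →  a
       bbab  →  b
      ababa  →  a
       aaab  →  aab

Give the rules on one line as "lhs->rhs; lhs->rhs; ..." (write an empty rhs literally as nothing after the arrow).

  | aaaaaaba => aaaaaba => aaaaba => aaaba => aaba => aa
  | bbabbb => babbb => bbb => bb => b
  | aababa => aaba => aa
  | aba => a

aaa->aa; ba->; bb->b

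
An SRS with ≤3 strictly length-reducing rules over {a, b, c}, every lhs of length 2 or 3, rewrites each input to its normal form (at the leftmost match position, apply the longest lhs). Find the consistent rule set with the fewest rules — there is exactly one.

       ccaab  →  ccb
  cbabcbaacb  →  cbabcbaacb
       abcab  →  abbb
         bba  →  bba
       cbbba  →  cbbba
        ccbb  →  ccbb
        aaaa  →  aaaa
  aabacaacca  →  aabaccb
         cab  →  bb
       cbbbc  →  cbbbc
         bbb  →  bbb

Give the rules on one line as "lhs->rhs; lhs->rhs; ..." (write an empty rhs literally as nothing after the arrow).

ca->b; caa->c

  | ccaab => ccb
  | cbabcbaacb
  | abcab => abbb
  | bba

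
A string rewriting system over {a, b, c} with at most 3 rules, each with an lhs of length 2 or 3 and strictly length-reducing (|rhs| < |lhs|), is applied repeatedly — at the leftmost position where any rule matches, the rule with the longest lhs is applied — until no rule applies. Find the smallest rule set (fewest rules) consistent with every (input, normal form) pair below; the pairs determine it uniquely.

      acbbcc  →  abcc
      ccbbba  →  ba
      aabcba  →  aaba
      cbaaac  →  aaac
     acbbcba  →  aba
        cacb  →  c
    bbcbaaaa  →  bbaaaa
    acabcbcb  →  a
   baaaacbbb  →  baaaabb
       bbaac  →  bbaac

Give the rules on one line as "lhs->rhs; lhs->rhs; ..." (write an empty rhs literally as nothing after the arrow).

  | acbbcc => abcc
  | ccbbba => cbba => ba
  | aabcba => aaba
  | cbaaac => aaac

ca->c; cb->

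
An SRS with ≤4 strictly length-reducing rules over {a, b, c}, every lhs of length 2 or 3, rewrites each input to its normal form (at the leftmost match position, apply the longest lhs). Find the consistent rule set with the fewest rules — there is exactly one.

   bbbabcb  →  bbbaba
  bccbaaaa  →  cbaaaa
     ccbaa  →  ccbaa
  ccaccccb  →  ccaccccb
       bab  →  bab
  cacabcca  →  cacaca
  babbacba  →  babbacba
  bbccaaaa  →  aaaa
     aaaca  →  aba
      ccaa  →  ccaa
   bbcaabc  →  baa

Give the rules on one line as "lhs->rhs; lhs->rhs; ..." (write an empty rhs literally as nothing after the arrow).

aac->b; bc->; bcb->ba

  | bbbabcb => bbbaba
  | bccbaaaa => cbaaaa
  | ccbaa
  | ccaccccb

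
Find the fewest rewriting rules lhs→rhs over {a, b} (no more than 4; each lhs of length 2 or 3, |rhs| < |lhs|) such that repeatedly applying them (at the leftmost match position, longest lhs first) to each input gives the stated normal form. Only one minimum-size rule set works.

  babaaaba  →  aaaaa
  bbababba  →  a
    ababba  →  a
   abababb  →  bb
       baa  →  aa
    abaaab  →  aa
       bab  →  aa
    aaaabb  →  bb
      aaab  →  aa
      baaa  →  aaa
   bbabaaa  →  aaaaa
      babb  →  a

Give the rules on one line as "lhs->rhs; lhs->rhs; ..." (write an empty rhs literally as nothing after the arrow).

ab->; abb->bb; ba->a; bab->aa

  | babaaaba => aaaaaba => aaaaa
  | bbababba => baaabba => aaabba => aabba => abba => bba => ba => a
  | ababba => abba => bba => ba => a
  | abababb => ababb => abb => bb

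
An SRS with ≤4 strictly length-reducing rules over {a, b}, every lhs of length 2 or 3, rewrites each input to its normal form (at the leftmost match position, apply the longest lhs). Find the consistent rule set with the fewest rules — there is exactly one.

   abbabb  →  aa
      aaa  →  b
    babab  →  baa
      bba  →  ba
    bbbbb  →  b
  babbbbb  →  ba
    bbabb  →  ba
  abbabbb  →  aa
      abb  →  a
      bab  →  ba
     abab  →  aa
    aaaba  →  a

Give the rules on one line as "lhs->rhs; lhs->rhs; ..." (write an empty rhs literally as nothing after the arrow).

  | abbabb => ababb => aabb => aab => aa
  | aaa => bb => b
  | babab => baab => baa
  | bba => ba

aaa->bb; ab->a; bb->b; bbb->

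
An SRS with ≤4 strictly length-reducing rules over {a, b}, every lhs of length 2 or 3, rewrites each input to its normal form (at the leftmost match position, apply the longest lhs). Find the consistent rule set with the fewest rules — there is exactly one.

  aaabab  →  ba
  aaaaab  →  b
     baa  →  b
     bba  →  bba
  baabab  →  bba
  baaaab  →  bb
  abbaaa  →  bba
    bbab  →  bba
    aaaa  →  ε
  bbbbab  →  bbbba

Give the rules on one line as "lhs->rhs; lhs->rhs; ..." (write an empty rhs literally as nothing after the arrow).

aa->; ab->b; bab->ba

  | aaabab => abab => bab => ba
  | aaaaab => aaab => ab => b
  | baa => b
  | bba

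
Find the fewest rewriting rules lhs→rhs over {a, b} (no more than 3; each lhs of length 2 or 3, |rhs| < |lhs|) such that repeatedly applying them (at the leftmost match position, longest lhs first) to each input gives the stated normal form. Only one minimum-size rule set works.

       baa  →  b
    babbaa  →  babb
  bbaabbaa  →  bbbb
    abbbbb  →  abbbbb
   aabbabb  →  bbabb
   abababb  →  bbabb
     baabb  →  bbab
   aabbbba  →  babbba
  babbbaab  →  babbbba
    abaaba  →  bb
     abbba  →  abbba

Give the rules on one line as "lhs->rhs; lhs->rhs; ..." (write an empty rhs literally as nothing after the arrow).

aa->; aab->ba; aba->ba

  | baa => b
  | babbaa => babb
  | bbaabbaa => bbbabaa => bbbbaa => bbbb
  | abbbbb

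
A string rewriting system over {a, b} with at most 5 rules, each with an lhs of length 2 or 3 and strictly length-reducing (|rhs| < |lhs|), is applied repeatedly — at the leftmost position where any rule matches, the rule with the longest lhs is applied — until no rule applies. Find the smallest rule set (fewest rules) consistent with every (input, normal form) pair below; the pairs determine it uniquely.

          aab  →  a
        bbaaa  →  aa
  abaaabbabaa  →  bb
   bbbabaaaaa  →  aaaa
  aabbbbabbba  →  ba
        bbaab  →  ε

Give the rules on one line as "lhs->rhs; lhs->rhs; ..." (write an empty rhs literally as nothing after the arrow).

  | aab => a
  | bbaaa => aa
  | abaaabbabaa => baabbabaa => baabaa => baba => bb
  | bbbabaaaaa => bbaaaaa => aaaa

ab->; aba->b; abb->; bba->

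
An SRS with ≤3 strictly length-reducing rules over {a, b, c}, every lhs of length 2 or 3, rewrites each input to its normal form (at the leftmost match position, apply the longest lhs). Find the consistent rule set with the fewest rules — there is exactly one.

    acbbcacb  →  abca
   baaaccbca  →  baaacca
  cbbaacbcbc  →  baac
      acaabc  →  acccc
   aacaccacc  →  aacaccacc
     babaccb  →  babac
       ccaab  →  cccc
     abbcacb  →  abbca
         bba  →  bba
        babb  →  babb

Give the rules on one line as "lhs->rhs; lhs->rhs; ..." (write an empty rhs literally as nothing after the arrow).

aab->cc; cb->

  | acbbcacb => abcacb => abca
  | baaaccbca => baaacca
  | cbbaacbcbc => baacbcbc => baacbc => baac
  | acaabc => acccc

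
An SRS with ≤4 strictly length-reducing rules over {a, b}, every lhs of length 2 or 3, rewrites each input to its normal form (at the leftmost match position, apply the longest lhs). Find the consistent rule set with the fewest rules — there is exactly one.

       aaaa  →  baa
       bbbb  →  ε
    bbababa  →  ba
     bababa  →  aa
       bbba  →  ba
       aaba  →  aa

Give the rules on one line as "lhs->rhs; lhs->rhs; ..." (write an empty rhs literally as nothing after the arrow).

aaa->ba; aab->a; bab->a; bb->

  | aaaa => baa
  | bbbb => bb => ε
  | bbababa => ababa => aaa => ba
  | bababa => aaba => aa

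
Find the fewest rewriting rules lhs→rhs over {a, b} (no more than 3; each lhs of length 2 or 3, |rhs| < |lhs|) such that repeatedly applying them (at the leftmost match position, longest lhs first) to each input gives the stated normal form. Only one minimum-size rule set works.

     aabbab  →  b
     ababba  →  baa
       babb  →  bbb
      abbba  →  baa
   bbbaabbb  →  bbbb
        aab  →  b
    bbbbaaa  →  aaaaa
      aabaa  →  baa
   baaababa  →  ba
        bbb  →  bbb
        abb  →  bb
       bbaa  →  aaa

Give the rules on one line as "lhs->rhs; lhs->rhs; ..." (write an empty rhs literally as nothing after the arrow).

ab->b; bba->aa

  | aabbab => abbab => bbab => aab => ab => b
  | ababba => babba => bbba => baa
  | babb => bbb
  | abbba => bbba => baa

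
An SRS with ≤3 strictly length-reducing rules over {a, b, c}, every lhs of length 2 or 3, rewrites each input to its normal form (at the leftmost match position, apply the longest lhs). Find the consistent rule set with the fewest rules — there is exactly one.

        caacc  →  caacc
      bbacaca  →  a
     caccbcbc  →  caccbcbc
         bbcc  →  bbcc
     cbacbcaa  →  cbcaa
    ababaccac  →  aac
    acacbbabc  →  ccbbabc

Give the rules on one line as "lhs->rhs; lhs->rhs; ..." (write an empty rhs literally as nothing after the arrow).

aca->c; bac->

  | caacc
  | bbacaca => baca => a
  | caccbcbc
  | bbcc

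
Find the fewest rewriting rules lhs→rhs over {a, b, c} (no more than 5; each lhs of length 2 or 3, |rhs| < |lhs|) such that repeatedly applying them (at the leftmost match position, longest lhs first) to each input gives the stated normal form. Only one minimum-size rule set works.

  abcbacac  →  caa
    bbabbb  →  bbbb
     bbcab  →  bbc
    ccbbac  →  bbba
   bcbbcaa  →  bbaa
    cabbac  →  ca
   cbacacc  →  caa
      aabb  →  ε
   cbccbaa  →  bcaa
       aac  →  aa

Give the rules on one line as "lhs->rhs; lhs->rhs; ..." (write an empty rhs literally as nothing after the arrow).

  | abcbacac => cbacac => cacac => caac => caa
  | bbabbb => bbbb
  | bbcab => bbc
  | ccbbac => bbbac => bbba

ab->; ac->a; cb->c; cc->b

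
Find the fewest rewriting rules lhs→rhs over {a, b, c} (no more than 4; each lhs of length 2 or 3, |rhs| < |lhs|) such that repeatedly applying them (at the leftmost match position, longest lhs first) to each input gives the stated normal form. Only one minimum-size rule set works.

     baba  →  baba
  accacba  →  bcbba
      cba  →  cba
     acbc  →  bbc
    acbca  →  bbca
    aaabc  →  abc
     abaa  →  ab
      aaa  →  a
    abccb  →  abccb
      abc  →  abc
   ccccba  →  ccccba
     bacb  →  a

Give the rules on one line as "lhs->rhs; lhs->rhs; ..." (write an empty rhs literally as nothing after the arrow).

aa->; ac->b; bbb->a

  | baba
  | accacba => bcacba => bcbba
  | cba
  | acbc => bbc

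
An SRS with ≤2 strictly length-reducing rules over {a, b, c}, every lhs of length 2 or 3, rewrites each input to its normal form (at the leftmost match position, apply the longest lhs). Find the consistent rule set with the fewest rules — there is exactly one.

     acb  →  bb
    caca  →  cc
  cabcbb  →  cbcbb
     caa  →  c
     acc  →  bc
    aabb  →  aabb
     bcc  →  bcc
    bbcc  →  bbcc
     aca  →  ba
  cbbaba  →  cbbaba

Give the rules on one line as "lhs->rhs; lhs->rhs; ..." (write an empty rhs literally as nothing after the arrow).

ac->b; ca->c

  | acb => bb
  | caca => cca => cc
  | cabcbb => cbcbb
  | caa => ca => c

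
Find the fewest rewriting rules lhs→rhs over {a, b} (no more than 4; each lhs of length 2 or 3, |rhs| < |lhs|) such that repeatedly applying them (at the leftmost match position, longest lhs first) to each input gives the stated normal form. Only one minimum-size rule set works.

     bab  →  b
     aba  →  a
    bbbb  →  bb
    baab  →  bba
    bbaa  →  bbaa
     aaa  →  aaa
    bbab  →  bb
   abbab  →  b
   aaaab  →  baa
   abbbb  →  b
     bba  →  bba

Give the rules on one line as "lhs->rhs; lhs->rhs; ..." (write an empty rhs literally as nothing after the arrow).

  | bab => b
  | aba => a
  | bbbb => bb
  | baab => bba

aab->ba; ab->; bbb->b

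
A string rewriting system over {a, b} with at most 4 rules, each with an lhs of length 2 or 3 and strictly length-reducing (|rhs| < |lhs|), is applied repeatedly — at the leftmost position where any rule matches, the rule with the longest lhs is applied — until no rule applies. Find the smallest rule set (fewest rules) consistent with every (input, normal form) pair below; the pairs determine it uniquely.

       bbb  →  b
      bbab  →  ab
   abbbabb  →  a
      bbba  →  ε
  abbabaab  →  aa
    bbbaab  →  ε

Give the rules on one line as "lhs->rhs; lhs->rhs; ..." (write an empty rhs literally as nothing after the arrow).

  | bbb => b
  | bbab => ab
  | abbbabb => ababb => abb => a
  | bbba => ba => ε

ba->; baa->b; bb->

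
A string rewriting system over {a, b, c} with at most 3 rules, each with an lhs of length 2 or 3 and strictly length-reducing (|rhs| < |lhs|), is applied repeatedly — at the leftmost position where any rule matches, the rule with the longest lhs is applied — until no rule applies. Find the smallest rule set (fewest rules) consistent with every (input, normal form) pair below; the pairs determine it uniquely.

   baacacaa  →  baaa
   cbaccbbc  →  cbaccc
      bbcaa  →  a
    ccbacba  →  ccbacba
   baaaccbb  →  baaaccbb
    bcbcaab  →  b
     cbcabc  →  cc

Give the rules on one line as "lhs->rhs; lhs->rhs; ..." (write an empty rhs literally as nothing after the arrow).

  | baacacaa => baacaa => baaa
  | cbaccbbc => cbaccbc => cbaccc
  | bbcaa => bcaa => caa => a
  | ccbacba

bc->c; ca->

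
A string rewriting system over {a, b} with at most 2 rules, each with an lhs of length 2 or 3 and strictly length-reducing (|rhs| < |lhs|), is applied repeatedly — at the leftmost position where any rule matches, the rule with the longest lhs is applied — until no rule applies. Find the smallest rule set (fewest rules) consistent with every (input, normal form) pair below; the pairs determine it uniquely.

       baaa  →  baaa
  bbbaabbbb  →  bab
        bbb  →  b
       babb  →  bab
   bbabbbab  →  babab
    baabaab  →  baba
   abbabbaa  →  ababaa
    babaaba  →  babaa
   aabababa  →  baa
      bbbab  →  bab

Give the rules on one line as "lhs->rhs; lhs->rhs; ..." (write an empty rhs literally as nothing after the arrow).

  | baaa
  | bbbaabbbb => bbaabbbb => baabbbb => bbabbb => babbb => babb => bab
  | bbb => bb => b
  | babb => bab

aab->ba; bb->b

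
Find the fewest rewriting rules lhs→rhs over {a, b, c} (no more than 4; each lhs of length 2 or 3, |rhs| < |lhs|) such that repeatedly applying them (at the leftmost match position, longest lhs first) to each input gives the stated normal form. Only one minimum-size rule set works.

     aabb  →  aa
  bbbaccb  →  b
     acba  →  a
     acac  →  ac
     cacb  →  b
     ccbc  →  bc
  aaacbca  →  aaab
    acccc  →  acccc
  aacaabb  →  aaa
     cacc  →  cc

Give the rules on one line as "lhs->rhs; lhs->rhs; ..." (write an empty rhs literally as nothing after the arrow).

ba->; bb->; ca->; cb->b

  | aabb => aa
  | bbbaccb => baccb => ccb => cb => b
  | acba => aba => a
  | acac => ac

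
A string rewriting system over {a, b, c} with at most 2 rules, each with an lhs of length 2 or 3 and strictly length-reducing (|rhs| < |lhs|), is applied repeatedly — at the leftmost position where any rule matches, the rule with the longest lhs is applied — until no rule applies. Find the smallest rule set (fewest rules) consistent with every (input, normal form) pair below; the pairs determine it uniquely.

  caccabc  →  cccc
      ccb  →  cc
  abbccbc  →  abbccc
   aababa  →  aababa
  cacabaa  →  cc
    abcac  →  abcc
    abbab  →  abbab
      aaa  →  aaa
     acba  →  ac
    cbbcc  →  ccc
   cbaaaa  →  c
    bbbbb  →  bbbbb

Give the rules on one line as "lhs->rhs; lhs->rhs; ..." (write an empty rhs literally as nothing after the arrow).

  | caccabc => cccabc => cccbc => cccc
  | ccb => cc
  | abbccbc => abbccc
  | aababa

ca->c; cb->c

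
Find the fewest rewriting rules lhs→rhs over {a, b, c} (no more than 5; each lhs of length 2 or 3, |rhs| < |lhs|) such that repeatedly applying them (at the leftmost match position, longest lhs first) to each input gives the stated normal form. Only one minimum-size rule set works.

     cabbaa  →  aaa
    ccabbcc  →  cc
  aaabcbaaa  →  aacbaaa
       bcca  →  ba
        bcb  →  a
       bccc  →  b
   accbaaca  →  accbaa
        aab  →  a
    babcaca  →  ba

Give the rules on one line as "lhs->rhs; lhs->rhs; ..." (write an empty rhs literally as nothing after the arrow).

ab->; bb->a; bc->b; ca->

  | cabbaa => bbaa => aaa
  | ccabbcc => cbbcc => cacc => cc
  | aaabcbaaa => aacbaaa
  | bcca => bca => ba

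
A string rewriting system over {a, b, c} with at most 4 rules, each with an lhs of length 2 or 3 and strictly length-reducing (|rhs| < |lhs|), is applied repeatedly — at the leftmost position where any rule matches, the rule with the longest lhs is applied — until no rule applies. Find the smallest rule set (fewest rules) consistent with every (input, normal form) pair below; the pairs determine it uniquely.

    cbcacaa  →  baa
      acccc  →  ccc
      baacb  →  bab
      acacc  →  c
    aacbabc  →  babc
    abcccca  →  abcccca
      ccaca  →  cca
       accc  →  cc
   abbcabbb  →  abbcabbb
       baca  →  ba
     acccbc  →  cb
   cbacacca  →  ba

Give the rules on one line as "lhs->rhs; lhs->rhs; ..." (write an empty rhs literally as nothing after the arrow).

aba->ba; ac->; cbc->b

  | cbcacaa => bacaa => baa
  | acccc => ccc
  | baacb => bab
  | acacc => acc => c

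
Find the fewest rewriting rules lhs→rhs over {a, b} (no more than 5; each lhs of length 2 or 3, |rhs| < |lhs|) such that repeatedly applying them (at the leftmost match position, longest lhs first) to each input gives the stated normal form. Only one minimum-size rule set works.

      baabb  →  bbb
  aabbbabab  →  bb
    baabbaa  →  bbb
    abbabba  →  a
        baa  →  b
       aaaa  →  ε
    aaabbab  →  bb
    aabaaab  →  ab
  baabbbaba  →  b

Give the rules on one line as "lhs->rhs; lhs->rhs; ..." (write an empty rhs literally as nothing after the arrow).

  | baabb => bbb
  | aabbbabab => bbbabab => bbabab => babab => abab => bb
  | baabbaa => bbbaa => bbb
  | abbabba => ababba => bbba => bba => ba => a

aa->; aba->b; ba->a; baa->b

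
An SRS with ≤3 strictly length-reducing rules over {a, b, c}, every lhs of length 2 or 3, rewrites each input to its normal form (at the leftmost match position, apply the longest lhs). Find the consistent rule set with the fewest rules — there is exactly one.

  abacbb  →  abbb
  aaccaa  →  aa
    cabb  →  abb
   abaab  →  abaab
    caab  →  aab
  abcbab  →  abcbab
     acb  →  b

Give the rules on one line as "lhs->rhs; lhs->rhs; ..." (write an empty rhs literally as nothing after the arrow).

  | abacbb => abbb
  | aaccaa => acaa => aa
  | cabb => abb
  | abaab

ac->; ca->a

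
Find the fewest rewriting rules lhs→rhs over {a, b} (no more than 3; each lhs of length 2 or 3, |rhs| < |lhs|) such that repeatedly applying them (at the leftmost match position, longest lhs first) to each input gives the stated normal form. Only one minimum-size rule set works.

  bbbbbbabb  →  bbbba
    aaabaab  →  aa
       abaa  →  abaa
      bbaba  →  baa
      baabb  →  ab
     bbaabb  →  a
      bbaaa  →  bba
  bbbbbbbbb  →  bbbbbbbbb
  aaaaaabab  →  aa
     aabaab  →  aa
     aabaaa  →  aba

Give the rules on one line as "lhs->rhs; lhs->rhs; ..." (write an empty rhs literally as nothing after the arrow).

  | bbbbbbabb => bbbbbab => bbbba
  | aaabaab => abaab => abab => aa
  | abaa
  | bbaba => baa

aaa->a; aab->ab; bab->a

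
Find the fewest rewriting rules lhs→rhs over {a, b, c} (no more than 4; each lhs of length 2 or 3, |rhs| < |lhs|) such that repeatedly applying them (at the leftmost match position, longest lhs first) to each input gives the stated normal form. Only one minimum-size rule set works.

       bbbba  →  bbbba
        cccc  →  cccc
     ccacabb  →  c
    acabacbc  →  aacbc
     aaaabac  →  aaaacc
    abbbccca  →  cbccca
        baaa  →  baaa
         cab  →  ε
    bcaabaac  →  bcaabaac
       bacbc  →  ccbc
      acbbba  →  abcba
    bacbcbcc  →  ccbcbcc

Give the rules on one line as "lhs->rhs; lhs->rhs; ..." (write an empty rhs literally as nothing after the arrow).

  | bbbba
  | cccc
  | ccacabb => ccab => c
  | acabacbc => aacbc

abb->c; bac->cc; cab->; cbb->bc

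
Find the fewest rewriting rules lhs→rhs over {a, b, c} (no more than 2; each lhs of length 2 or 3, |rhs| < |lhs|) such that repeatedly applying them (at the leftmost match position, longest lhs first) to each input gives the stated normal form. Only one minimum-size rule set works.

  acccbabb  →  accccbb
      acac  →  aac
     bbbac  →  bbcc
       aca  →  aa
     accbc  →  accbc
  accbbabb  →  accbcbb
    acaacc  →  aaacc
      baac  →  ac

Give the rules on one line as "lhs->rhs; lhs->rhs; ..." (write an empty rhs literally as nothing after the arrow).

ba->c; ca->a

  | acccbabb => accccbb
  | acac => aac
  | bbbac => bbcc
  | aca => aa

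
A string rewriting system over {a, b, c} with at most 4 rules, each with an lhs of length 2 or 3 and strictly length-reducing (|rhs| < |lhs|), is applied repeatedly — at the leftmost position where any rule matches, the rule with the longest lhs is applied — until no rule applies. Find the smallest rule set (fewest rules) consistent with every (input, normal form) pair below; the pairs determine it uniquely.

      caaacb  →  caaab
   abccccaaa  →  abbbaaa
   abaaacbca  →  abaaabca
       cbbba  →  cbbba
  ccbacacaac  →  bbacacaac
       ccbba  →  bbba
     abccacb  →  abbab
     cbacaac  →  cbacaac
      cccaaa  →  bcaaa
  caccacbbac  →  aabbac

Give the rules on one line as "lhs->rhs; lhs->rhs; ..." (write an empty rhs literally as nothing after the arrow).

acb->ab; cab->a; cc->b

  | caaacb => caaab
  | abccccaaa => abbccaaa => abbbaaa
  | abaaacbca => abaaabca
  | cbbba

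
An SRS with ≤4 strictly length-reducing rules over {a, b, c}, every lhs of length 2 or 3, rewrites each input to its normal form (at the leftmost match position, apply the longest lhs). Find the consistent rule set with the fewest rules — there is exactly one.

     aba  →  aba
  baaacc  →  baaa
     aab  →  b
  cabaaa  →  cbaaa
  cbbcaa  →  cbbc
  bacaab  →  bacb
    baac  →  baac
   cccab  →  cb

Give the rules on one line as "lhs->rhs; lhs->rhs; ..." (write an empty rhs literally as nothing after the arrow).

  | aba
  | baaacc => baaa
  | aab => b
  | cabaaa => cbaaa

aab->b; ca->c; cc->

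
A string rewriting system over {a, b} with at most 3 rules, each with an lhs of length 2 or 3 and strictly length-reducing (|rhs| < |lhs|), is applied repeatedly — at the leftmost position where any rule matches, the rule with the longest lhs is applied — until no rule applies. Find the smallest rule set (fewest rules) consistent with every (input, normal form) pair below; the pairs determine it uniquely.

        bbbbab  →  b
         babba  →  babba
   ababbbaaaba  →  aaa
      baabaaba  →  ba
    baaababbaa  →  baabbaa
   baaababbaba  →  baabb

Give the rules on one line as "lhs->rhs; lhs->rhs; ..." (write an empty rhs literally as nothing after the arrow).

  | bbbbab => abab => b
  | babba
  | ababbbaaaba => bbbaaaba => aaaaba => aaa
  | baabaaba => baaba => ba

aba->; bbb->a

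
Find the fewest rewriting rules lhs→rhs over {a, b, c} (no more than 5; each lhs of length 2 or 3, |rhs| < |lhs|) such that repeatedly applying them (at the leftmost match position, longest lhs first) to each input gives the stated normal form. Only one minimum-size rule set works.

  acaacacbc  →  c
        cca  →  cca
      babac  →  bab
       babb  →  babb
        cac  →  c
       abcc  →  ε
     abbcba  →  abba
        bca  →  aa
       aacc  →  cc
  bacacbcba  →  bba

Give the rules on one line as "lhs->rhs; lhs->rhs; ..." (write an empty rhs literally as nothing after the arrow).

aac->c; ac->; bc->; bca->aa

  | acaacacbc => aacacbc => cacbc => cbc => c
  | cca
  | babac => bab
  | babb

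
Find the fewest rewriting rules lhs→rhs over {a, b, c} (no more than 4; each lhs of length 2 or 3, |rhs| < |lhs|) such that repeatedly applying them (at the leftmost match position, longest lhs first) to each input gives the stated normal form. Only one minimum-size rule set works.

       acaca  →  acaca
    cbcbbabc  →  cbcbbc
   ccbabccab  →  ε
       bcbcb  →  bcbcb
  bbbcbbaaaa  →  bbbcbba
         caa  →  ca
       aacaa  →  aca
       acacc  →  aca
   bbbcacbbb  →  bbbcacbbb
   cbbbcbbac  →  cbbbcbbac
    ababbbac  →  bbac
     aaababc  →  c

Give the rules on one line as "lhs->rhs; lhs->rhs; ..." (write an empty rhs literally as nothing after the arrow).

aa->a; ab->; cc->a

  | acaca
  | cbcbbabc => cbcbbc
  | ccbabccab => ababccab => abccab => ccab => aab => ab => ε
  | bcbcb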